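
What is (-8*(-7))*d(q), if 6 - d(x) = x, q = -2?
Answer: 448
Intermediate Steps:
d(x) = 6 - x
(-8*(-7))*d(q) = (-8*(-7))*(6 - 1*(-2)) = 56*(6 + 2) = 56*8 = 448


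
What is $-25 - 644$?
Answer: $-669$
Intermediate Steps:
$-25 - 644 = -669$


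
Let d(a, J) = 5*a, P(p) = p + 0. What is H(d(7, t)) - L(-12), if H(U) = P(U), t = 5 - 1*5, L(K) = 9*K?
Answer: 143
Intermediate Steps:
t = 0 (t = 5 - 5 = 0)
P(p) = p
H(U) = U
H(d(7, t)) - L(-12) = 5*7 - 9*(-12) = 35 - (-108) = 35 - 1*(-108) = 35 + 108 = 143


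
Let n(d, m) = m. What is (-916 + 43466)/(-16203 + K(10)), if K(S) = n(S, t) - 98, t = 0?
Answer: -42550/16301 ≈ -2.6103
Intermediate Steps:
K(S) = -98 (K(S) = 0 - 98 = -98)
(-916 + 43466)/(-16203 + K(10)) = (-916 + 43466)/(-16203 - 98) = 42550/(-16301) = 42550*(-1/16301) = -42550/16301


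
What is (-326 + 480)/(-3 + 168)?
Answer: 14/15 ≈ 0.93333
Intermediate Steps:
(-326 + 480)/(-3 + 168) = 154/165 = 154*(1/165) = 14/15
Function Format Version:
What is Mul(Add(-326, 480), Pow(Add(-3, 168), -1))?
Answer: Rational(14, 15) ≈ 0.93333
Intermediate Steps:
Mul(Add(-326, 480), Pow(Add(-3, 168), -1)) = Mul(154, Pow(165, -1)) = Mul(154, Rational(1, 165)) = Rational(14, 15)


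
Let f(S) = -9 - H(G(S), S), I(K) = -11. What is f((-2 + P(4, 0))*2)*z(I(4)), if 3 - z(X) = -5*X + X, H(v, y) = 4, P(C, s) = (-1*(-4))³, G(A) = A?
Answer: 533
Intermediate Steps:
P(C, s) = 64 (P(C, s) = 4³ = 64)
z(X) = 3 + 4*X (z(X) = 3 - (-5*X + X) = 3 - (-4)*X = 3 + 4*X)
f(S) = -13 (f(S) = -9 - 1*4 = -9 - 4 = -13)
f((-2 + P(4, 0))*2)*z(I(4)) = -13*(3 + 4*(-11)) = -13*(3 - 44) = -13*(-41) = 533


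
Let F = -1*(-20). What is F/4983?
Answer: 20/4983 ≈ 0.0040136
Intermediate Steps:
F = 20
F/4983 = 20/4983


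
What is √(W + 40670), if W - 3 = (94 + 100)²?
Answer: 3*√8701 ≈ 279.84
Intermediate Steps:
W = 37639 (W = 3 + (94 + 100)² = 3 + 194² = 3 + 37636 = 37639)
√(W + 40670) = √(37639 + 40670) = √78309 = 3*√8701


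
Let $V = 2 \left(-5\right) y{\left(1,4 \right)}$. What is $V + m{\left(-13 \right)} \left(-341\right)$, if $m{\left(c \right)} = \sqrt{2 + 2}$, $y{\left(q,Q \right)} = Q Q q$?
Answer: $-842$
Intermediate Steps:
$y{\left(q,Q \right)} = q Q^{2}$ ($y{\left(q,Q \right)} = Q^{2} q = q Q^{2}$)
$V = -160$ ($V = 2 \left(-5\right) 1 \cdot 4^{2} = - 10 \cdot 1 \cdot 16 = \left(-10\right) 16 = -160$)
$m{\left(c \right)} = 2$ ($m{\left(c \right)} = \sqrt{4} = 2$)
$V + m{\left(-13 \right)} \left(-341\right) = -160 + 2 \left(-341\right) = -160 - 682 = -842$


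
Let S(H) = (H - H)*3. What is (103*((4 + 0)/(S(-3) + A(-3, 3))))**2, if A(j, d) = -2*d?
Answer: 42436/9 ≈ 4715.1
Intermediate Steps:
S(H) = 0 (S(H) = 0*3 = 0)
(103*((4 + 0)/(S(-3) + A(-3, 3))))**2 = (103*((4 + 0)/(0 - 2*3)))**2 = (103*(4/(0 - 6)))**2 = (103*(4/(-6)))**2 = (103*(4*(-1/6)))**2 = (103*(-2/3))**2 = (-206/3)**2 = 42436/9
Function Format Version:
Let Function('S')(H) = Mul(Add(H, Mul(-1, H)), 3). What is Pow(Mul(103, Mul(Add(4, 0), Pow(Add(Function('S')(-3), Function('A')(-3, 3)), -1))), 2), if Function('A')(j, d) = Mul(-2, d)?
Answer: Rational(42436, 9) ≈ 4715.1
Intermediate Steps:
Function('S')(H) = 0 (Function('S')(H) = Mul(0, 3) = 0)
Pow(Mul(103, Mul(Add(4, 0), Pow(Add(Function('S')(-3), Function('A')(-3, 3)), -1))), 2) = Pow(Mul(103, Mul(Add(4, 0), Pow(Add(0, Mul(-2, 3)), -1))), 2) = Pow(Mul(103, Mul(4, Pow(Add(0, -6), -1))), 2) = Pow(Mul(103, Mul(4, Pow(-6, -1))), 2) = Pow(Mul(103, Mul(4, Rational(-1, 6))), 2) = Pow(Mul(103, Rational(-2, 3)), 2) = Pow(Rational(-206, 3), 2) = Rational(42436, 9)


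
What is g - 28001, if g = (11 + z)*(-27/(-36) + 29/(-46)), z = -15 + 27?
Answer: -111993/4 ≈ -27998.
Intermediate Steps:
z = 12
g = 11/4 (g = (11 + 12)*(-27/(-36) + 29/(-46)) = 23*(-27*(-1/36) + 29*(-1/46)) = 23*(¾ - 29/46) = 23*(11/92) = 11/4 ≈ 2.7500)
g - 28001 = 11/4 - 28001 = -111993/4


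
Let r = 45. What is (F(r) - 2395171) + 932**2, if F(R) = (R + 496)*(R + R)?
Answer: -1477857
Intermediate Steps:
F(R) = 2*R*(496 + R) (F(R) = (496 + R)*(2*R) = 2*R*(496 + R))
(F(r) - 2395171) + 932**2 = (2*45*(496 + 45) - 2395171) + 932**2 = (2*45*541 - 2395171) + 868624 = (48690 - 2395171) + 868624 = -2346481 + 868624 = -1477857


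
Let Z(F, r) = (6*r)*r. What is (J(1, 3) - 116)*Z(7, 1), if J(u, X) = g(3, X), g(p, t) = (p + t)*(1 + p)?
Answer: -552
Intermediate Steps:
Z(F, r) = 6*r**2
g(p, t) = (1 + p)*(p + t)
J(u, X) = 12 + 4*X (J(u, X) = 3 + X + 3**2 + 3*X = 3 + X + 9 + 3*X = 12 + 4*X)
(J(1, 3) - 116)*Z(7, 1) = ((12 + 4*3) - 116)*(6*1**2) = ((12 + 12) - 116)*(6*1) = (24 - 116)*6 = -92*6 = -552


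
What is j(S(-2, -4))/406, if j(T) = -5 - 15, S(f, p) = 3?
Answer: -10/203 ≈ -0.049261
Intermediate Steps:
j(T) = -20
j(S(-2, -4))/406 = -20/406 = -20*1/406 = -10/203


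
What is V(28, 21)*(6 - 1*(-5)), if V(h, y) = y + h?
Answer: 539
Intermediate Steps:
V(h, y) = h + y
V(28, 21)*(6 - 1*(-5)) = (28 + 21)*(6 - 1*(-5)) = 49*(6 + 5) = 49*11 = 539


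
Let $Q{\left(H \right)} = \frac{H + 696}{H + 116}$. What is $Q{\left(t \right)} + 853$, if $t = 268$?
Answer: $\frac{82129}{96} \approx 855.51$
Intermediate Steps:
$Q{\left(H \right)} = \frac{696 + H}{116 + H}$
$Q{\left(t \right)} + 853 = \frac{696 + 268}{116 + 268} + 853 = \frac{1}{384} \cdot 964 + 853 = \frac{241}{96} + 853 = \frac{82129}{96}$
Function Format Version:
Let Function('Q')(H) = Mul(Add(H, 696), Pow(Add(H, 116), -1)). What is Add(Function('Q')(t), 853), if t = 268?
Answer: Rational(82129, 96) ≈ 855.51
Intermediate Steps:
Function('Q')(H) = Mul(Pow(Add(116, H), -1), Add(696, H)) (Function('Q')(H) = Mul(Add(696, H), Pow(Add(116, H), -1)) = Mul(Pow(Add(116, H), -1), Add(696, H)))
Add(Function('Q')(t), 853) = Add(Mul(Pow(Add(116, 268), -1), Add(696, 268)), 853) = Add(Mul(Pow(384, -1), 964), 853) = Add(Mul(Rational(1, 384), 964), 853) = Add(Rational(241, 96), 853) = Rational(82129, 96)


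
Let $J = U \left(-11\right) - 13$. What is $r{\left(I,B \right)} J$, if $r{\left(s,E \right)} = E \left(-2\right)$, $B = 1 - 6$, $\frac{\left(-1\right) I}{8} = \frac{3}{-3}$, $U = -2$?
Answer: $90$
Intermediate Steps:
$I = 8$ ($I = - 8 \frac{3}{-3} = - 8 \cdot 3 \left(- \frac{1}{3}\right) = \left(-8\right) \left(-1\right) = 8$)
$B = -5$ ($B = 1 - 6 = -5$)
$r{\left(s,E \right)} = - 2 E$
$J = 9$ ($J = \left(-2\right) \left(-11\right) - 13 = 22 - 13 = 9$)
$r{\left(I,B \right)} J = \left(-2\right) \left(-5\right) 9 = 10 \cdot 9 = 90$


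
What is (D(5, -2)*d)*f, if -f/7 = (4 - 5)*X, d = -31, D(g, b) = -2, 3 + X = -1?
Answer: -1736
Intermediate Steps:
X = -4 (X = -3 - 1 = -4)
f = -28 (f = -7*(4 - 5)*(-4) = -(-7)*(-4) = -7*4 = -28)
(D(5, -2)*d)*f = -2*(-31)*(-28) = 62*(-28) = -1736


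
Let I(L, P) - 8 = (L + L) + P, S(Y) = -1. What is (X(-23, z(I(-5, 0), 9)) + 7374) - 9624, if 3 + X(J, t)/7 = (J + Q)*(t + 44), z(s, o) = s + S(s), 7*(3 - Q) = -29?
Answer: -6822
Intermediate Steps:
Q = 50/7 (Q = 3 - ⅐*(-29) = 3 + 29/7 = 50/7 ≈ 7.1429)
I(L, P) = 8 + P + 2*L (I(L, P) = 8 + ((L + L) + P) = 8 + (2*L + P) = 8 + (P + 2*L) = 8 + P + 2*L)
z(s, o) = -1 + s (z(s, o) = s - 1 = -1 + s)
X(J, t) = -21 + 7*(44 + t)*(50/7 + J) (X(J, t) = -21 + 7*((J + 50/7)*(t + 44)) = -21 + 7*((50/7 + J)*(44 + t)) = -21 + 7*((44 + t)*(50/7 + J)) = -21 + 7*(44 + t)*(50/7 + J))
(X(-23, z(I(-5, 0), 9)) + 7374) - 9624 = ((2179 + 50*(-1 + (8 + 0 + 2*(-5))) + 308*(-23) + 7*(-23)*(-1 + (8 + 0 + 2*(-5)))) + 7374) - 9624 = ((2179 + 50*(-1 + (8 + 0 - 10)) - 7084 + 7*(-23)*(-1 + (8 + 0 - 10))) + 7374) - 9624 = ((2179 + 50*(-1 - 2) - 7084 + 7*(-23)*(-1 - 2)) + 7374) - 9624 = ((2179 + 50*(-3) - 7084 + 7*(-23)*(-3)) + 7374) - 9624 = ((2179 - 150 - 7084 + 483) + 7374) - 9624 = (-4572 + 7374) - 9624 = 2802 - 9624 = -6822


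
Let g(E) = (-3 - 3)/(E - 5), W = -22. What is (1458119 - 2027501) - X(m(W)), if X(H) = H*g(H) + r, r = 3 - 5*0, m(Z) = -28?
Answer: -6263179/11 ≈ -5.6938e+5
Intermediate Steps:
r = 3 (r = 3 + 0 = 3)
g(E) = -6/(-5 + E)
X(H) = 3 - 6*H/(-5 + H) (X(H) = H*(-6/(-5 + H)) + 3 = -6*H/(-5 + H) + 3 = 3 - 6*H/(-5 + H))
(1458119 - 2027501) - X(m(W)) = (1458119 - 2027501) - 3*(-5 - 1*(-28))/(-5 - 28) = -569382 - 3*(-5 + 28)/(-33) = -569382 - 3*(-1)*23/33 = -569382 - 1*(-23/11) = -569382 + 23/11 = -6263179/11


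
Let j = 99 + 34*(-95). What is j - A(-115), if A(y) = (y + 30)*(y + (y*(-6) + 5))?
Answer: 46169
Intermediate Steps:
j = -3131 (j = 99 - 3230 = -3131)
A(y) = (5 - 5*y)*(30 + y) (A(y) = (30 + y)*(y + (-6*y + 5)) = (30 + y)*(y + (5 - 6*y)) = (30 + y)*(5 - 5*y) = (5 - 5*y)*(30 + y))
j - A(-115) = -3131 - (150 - 145*(-115) - 5*(-115)²) = -3131 - (150 + 16675 - 5*13225) = -3131 - (150 + 16675 - 66125) = -3131 - 1*(-49300) = -3131 + 49300 = 46169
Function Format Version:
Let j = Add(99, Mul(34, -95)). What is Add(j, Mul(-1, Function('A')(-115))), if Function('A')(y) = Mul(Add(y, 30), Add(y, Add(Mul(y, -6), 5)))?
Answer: 46169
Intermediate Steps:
j = -3131 (j = Add(99, -3230) = -3131)
Function('A')(y) = Mul(Add(5, Mul(-5, y)), Add(30, y)) (Function('A')(y) = Mul(Add(30, y), Add(y, Add(Mul(-6, y), 5))) = Mul(Add(30, y), Add(y, Add(5, Mul(-6, y)))) = Mul(Add(30, y), Add(5, Mul(-5, y))) = Mul(Add(5, Mul(-5, y)), Add(30, y)))
Add(j, Mul(-1, Function('A')(-115))) = Add(-3131, Mul(-1, Add(150, Mul(-145, -115), Mul(-5, Pow(-115, 2))))) = Add(-3131, Mul(-1, Add(150, 16675, Mul(-5, 13225)))) = Add(-3131, Mul(-1, Add(150, 16675, -66125))) = Add(-3131, Mul(-1, -49300)) = Add(-3131, 49300) = 46169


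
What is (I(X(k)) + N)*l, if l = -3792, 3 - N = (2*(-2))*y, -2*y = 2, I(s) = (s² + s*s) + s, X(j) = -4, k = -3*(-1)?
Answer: -102384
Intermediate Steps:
k = 3
I(s) = s + 2*s² (I(s) = (s² + s²) + s = 2*s² + s = s + 2*s²)
y = -1 (y = -½*2 = -1)
N = -1 (N = 3 - 2*(-2)*(-1) = 3 - (-4)*(-1) = 3 - 1*4 = 3 - 4 = -1)
(I(X(k)) + N)*l = (-4*(1 + 2*(-4)) - 1)*(-3792) = (-4*(1 - 8) - 1)*(-3792) = (-4*(-7) - 1)*(-3792) = (28 - 1)*(-3792) = 27*(-3792) = -102384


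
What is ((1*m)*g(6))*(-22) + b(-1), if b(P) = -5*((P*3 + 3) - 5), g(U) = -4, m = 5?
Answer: 465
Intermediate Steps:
b(P) = 10 - 15*P (b(P) = -5*((3*P + 3) - 5) = -5*((3 + 3*P) - 5) = -5*(-2 + 3*P) = 10 - 15*P)
((1*m)*g(6))*(-22) + b(-1) = ((1*5)*(-4))*(-22) + (10 - 15*(-1)) = (5*(-4))*(-22) + (10 + 15) = -20*(-22) + 25 = 440 + 25 = 465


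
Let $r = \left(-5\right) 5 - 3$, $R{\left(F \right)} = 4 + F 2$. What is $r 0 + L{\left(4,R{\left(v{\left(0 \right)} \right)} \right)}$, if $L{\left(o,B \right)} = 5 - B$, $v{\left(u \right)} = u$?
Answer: $1$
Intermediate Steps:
$R{\left(F \right)} = 4 + 2 F$
$r = -28$ ($r = -25 - 3 = -28$)
$r 0 + L{\left(4,R{\left(v{\left(0 \right)} \right)} \right)} = \left(-28\right) 0 + \left(5 - \left(4 + 2 \cdot 0\right)\right) = 0 + \left(5 - \left(4 + 0\right)\right) = 0 + \left(5 - 4\right) = 0 + 1 = 1$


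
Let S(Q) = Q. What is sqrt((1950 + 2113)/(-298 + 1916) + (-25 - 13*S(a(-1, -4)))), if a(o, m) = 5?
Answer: I*sqrt(229039226)/1618 ≈ 9.3535*I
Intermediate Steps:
sqrt((1950 + 2113)/(-298 + 1916) + (-25 - 13*S(a(-1, -4)))) = sqrt((1950 + 2113)/(-298 + 1916) + (-25 - 13*5)) = sqrt(4063/1618 + (-25 - 65)) = sqrt(4063*(1/1618) - 90) = sqrt(4063/1618 - 90) = sqrt(-141557/1618) = I*sqrt(229039226)/1618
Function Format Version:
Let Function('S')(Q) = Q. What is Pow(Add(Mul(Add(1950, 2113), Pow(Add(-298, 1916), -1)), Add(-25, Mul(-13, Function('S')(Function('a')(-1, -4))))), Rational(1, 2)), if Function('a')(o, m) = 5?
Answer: Mul(Rational(1, 1618), I, Pow(229039226, Rational(1, 2))) ≈ Mul(9.3535, I)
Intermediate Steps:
Pow(Add(Mul(Add(1950, 2113), Pow(Add(-298, 1916), -1)), Add(-25, Mul(-13, Function('S')(Function('a')(-1, -4))))), Rational(1, 2)) = Pow(Add(Mul(Add(1950, 2113), Pow(Add(-298, 1916), -1)), Add(-25, Mul(-13, 5))), Rational(1, 2)) = Pow(Add(Mul(4063, Pow(1618, -1)), Add(-25, -65)), Rational(1, 2)) = Pow(Add(Mul(4063, Rational(1, 1618)), -90), Rational(1, 2)) = Pow(Add(Rational(4063, 1618), -90), Rational(1, 2)) = Pow(Rational(-141557, 1618), Rational(1, 2)) = Mul(Rational(1, 1618), I, Pow(229039226, Rational(1, 2)))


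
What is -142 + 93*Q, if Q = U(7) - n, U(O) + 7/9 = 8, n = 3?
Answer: 752/3 ≈ 250.67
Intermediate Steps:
U(O) = 65/9 (U(O) = -7/9 + 8 = 65/9)
Q = 38/9 (Q = 65/9 - 1*3 = 65/9 - 3 = 38/9 ≈ 4.2222)
-142 + 93*Q = -142 + 93*(38/9) = -142 + 1178/3 = 752/3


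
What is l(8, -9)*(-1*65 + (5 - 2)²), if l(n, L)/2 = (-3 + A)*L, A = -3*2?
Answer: -9072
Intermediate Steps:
A = -6
l(n, L) = -18*L (l(n, L) = 2*((-3 - 6)*L) = 2*(-9*L) = -18*L)
l(8, -9)*(-1*65 + (5 - 2)²) = (-18*(-9))*(-1*65 + (5 - 2)²) = 162*(-65 + 3²) = 162*(-65 + 9) = 162*(-56) = -9072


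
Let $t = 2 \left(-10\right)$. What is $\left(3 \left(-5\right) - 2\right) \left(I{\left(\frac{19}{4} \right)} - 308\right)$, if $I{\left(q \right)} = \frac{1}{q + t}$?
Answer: $\frac{319464}{61} \approx 5237.1$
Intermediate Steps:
$t = -20$
$I{\left(q \right)} = \frac{1}{-20 + q}$ ($I{\left(q \right)} = \frac{1}{q - 20} = \frac{1}{-20 + q}$)
$\left(3 \left(-5\right) - 2\right) \left(I{\left(\frac{19}{4} \right)} - 308\right) = \left(3 \left(-5\right) - 2\right) \left(\frac{1}{-20 + \frac{19}{4}} - 308\right) = \left(-15 - 2\right) \left(\frac{1}{-20 + 19 \cdot \frac{1}{4}} - 308\right) = - 17 \left(\frac{1}{-20 + \frac{19}{4}} - 308\right) = - 17 \left(\frac{1}{- \frac{61}{4}} - 308\right) = - 17 \left(- \frac{4}{61} - 308\right) = \left(-17\right) \left(- \frac{18792}{61}\right) = \frac{319464}{61}$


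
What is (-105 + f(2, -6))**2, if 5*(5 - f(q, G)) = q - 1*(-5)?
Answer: 257049/25 ≈ 10282.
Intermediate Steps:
f(q, G) = 4 - q/5 (f(q, G) = 5 - (q - 1*(-5))/5 = 5 - (q + 5)/5 = 5 - (5 + q)/5 = 5 + (-1 - q/5) = 4 - q/5)
(-105 + f(2, -6))**2 = (-105 + (4 - 1/5*2))**2 = (-105 + (4 - 2/5))**2 = (-105 + 18/5)**2 = (-507/5)**2 = 257049/25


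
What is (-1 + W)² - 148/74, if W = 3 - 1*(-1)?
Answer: 7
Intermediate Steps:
W = 4 (W = 3 + 1 = 4)
(-1 + W)² - 148/74 = (-1 + 4)² - 148/74 = 3² - 148*1/74 = 9 - 2 = 7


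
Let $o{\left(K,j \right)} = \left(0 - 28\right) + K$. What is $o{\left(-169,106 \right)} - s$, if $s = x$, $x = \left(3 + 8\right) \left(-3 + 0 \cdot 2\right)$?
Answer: $-164$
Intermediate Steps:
$o{\left(K,j \right)} = -28 + K$
$x = -33$ ($x = 11 \left(-3 + 0\right) = 11 \left(-3\right) = -33$)
$s = -33$
$o{\left(-169,106 \right)} - s = \left(-28 - 169\right) - -33 = -197 + 33 = -164$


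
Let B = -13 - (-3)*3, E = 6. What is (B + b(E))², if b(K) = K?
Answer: 4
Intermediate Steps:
B = -4 (B = -13 - 1*(-9) = -13 + 9 = -4)
(B + b(E))² = (-4 + 6)² = 2² = 4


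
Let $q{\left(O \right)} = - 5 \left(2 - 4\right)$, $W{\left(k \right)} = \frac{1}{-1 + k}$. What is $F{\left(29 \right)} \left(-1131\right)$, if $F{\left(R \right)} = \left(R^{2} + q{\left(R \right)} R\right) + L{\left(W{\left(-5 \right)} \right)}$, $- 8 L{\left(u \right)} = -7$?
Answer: $- \frac{10241205}{8} \approx -1.2802 \cdot 10^{6}$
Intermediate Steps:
$L{\left(u \right)} = \frac{7}{8}$ ($L{\left(u \right)} = \left(- \frac{1}{8}\right) \left(-7\right) = \frac{7}{8}$)
$q{\left(O \right)} = 10$ ($q{\left(O \right)} = \left(-5\right) \left(-2\right) = 10$)
$F{\left(R \right)} = \frac{7}{8} + R^{2} + 10 R$ ($F{\left(R \right)} = \left(R^{2} + 10 R\right) + \frac{7}{8} = \frac{7}{8} + R^{2} + 10 R$)
$F{\left(29 \right)} \left(-1131\right) = \left(\frac{7}{8} + 29^{2} + 10 \cdot 29\right) \left(-1131\right) = \left(\frac{7}{8} + 841 + 290\right) \left(-1131\right) = \frac{9055}{8} \left(-1131\right) = - \frac{10241205}{8}$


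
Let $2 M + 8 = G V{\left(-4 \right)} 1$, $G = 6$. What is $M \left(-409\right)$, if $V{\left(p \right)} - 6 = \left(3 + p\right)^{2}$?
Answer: $-6953$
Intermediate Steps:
$V{\left(p \right)} = 6 + \left(3 + p\right)^{2}$
$M = 17$ ($M = -4 + \frac{6 \left(6 + \left(3 - 4\right)^{2}\right) 1}{2} = -4 + \frac{6 \left(6 + \left(-1\right)^{2}\right) 1}{2} = -4 + \frac{6 \left(6 + 1\right) 1}{2} = -4 + \frac{6 \cdot 7 \cdot 1}{2} = -4 + \frac{42 \cdot 1}{2} = -4 + \frac{1}{2} \cdot 42 = -4 + 21 = 17$)
$M \left(-409\right) = 17 \left(-409\right) = -6953$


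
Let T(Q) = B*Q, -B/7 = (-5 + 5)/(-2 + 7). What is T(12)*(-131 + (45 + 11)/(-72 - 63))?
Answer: 0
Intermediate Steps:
B = 0 (B = -7*(-5 + 5)/(-2 + 7) = -0/5 = -7*0 = 0)
T(Q) = 0 (T(Q) = 0*Q = 0)
T(12)*(-131 + (45 + 11)/(-72 - 63)) = 0*(-131 + (45 + 11)/(-72 - 63)) = 0*(-131 + 56/(-135)) = 0*(-131 + 56*(-1/135)) = 0*(-131 - 56/135) = 0*(-17741/135) = 0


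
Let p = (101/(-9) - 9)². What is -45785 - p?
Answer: -3741709/81 ≈ -46194.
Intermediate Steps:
p = 33124/81 (p = (101*(-⅑) - 9)² = (-101/9 - 9)² = (-182/9)² = 33124/81 ≈ 408.94)
-45785 - p = -45785 - 1*33124/81 = -45785 - 33124/81 = -3741709/81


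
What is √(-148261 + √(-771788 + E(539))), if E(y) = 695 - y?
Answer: √(-148261 + 4*I*√48227) ≈ 1.141 + 385.05*I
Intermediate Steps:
√(-148261 + √(-771788 + E(539))) = √(-148261 + √(-771788 + (695 - 1*539))) = √(-148261 + √(-771788 + (695 - 539))) = √(-148261 + √(-771788 + 156)) = √(-148261 + √(-771632)) = √(-148261 + 4*I*√48227)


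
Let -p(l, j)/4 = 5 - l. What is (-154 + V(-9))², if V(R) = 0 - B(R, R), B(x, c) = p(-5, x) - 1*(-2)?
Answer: 13456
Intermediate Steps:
p(l, j) = -20 + 4*l (p(l, j) = -4*(5 - l) = -20 + 4*l)
B(x, c) = -38 (B(x, c) = (-20 + 4*(-5)) - 1*(-2) = (-20 - 20) + 2 = -40 + 2 = -38)
V(R) = 38 (V(R) = 0 - 1*(-38) = 0 + 38 = 38)
(-154 + V(-9))² = (-154 + 38)² = (-116)² = 13456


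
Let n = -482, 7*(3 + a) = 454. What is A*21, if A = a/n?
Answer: -1299/482 ≈ -2.6950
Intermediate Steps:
a = 433/7 (a = -3 + (⅐)*454 = -3 + 454/7 = 433/7 ≈ 61.857)
A = -433/3374 (A = (433/7)/(-482) = (433/7)*(-1/482) = -433/3374 ≈ -0.12833)
A*21 = -433/3374*21 = -1299/482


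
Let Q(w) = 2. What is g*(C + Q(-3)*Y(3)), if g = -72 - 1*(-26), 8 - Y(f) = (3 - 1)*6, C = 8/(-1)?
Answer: 736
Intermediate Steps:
C = -8 (C = 8*(-1) = -8)
Y(f) = -4 (Y(f) = 8 - (3 - 1)*6 = 8 - 2*6 = 8 - 1*12 = 8 - 12 = -4)
g = -46 (g = -72 + 26 = -46)
g*(C + Q(-3)*Y(3)) = -46*(-8 + 2*(-4)) = -46*(-8 - 8) = -46*(-16) = 736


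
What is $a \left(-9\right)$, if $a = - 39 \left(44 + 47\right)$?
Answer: $31941$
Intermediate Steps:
$a = -3549$ ($a = \left(-39\right) 91 = -3549$)
$a \left(-9\right) = \left(-3549\right) \left(-9\right) = 31941$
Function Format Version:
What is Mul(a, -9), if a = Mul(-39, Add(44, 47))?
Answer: 31941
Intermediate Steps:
a = -3549 (a = Mul(-39, 91) = -3549)
Mul(a, -9) = Mul(-3549, -9) = 31941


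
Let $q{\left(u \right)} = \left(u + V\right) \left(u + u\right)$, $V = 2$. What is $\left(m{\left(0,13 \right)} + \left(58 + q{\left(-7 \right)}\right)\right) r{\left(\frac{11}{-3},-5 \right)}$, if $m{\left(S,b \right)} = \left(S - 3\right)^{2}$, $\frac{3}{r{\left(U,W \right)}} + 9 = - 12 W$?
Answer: $\frac{137}{17} \approx 8.0588$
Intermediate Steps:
$r{\left(U,W \right)} = \frac{3}{-9 - 12 W}$
$q{\left(u \right)} = 2 u \left(2 + u\right)$ ($q{\left(u \right)} = \left(u + 2\right) \left(u + u\right) = \left(2 + u\right) 2 u = 2 u \left(2 + u\right)$)
$m{\left(S,b \right)} = \left(-3 + S\right)^{2}$
$\left(m{\left(0,13 \right)} + \left(58 + q{\left(-7 \right)}\right)\right) r{\left(\frac{11}{-3},-5 \right)} = \left(\left(-3 + 0\right)^{2} + \left(58 + 2 \left(-7\right) \left(2 - 7\right)\right)\right) \left(- \frac{1}{3 + 4 \left(-5\right)}\right) = \left(\left(-3\right)^{2} + \left(58 + 2 \left(-7\right) \left(-5\right)\right)\right) \left(- \frac{1}{3 - 20}\right) = \left(9 + \left(58 + 70\right)\right) \left(- \frac{1}{-17}\right) = \left(9 + 128\right) \left(\left(-1\right) \left(- \frac{1}{17}\right)\right) = 137 \cdot \frac{1}{17} = \frac{137}{17}$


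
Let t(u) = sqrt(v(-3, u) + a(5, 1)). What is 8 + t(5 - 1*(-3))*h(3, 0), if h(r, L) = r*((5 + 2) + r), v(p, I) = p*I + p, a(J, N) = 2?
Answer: 8 + 150*I ≈ 8.0 + 150.0*I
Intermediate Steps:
v(p, I) = p + I*p (v(p, I) = I*p + p = p + I*p)
h(r, L) = r*(7 + r)
t(u) = sqrt(-1 - 3*u) (t(u) = sqrt(-3*(1 + u) + 2) = sqrt((-3 - 3*u) + 2) = sqrt(-1 - 3*u))
8 + t(5 - 1*(-3))*h(3, 0) = 8 + sqrt(-1 - 3*(5 - 1*(-3)))*(3*(7 + 3)) = 8 + sqrt(-1 - 3*(5 + 3))*(3*10) = 8 + sqrt(-1 - 3*8)*30 = 8 + sqrt(-1 - 24)*30 = 8 + sqrt(-25)*30 = 8 + (5*I)*30 = 8 + 150*I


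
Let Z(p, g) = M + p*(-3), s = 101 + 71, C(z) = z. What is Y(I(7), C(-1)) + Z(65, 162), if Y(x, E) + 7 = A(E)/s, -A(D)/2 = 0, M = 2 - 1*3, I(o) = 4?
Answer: -203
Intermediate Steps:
M = -1 (M = 2 - 3 = -1)
A(D) = 0 (A(D) = -2*0 = 0)
s = 172
Z(p, g) = -1 - 3*p (Z(p, g) = -1 + p*(-3) = -1 - 3*p)
Y(x, E) = -7 (Y(x, E) = -7 + 0/172 = -7 + 0*(1/172) = -7 + 0 = -7)
Y(I(7), C(-1)) + Z(65, 162) = -7 + (-1 - 3*65) = -7 + (-1 - 195) = -7 - 196 = -203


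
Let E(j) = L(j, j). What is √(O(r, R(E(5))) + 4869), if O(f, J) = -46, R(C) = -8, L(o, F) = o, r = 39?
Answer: √4823 ≈ 69.448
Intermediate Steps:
E(j) = j
√(O(r, R(E(5))) + 4869) = √(-46 + 4869) = √4823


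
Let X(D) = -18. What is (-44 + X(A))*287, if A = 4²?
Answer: -17794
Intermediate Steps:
A = 16
(-44 + X(A))*287 = (-44 - 18)*287 = -62*287 = -17794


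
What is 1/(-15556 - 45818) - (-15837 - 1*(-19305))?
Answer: -212845033/61374 ≈ -3468.0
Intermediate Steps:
1/(-15556 - 45818) - (-15837 - 1*(-19305)) = 1/(-61374) - (-15837 + 19305) = -1/61374 - 1*3468 = -1/61374 - 3468 = -212845033/61374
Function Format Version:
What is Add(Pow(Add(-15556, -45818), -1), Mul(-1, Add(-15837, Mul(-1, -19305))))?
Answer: Rational(-212845033, 61374) ≈ -3468.0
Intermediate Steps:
Add(Pow(Add(-15556, -45818), -1), Mul(-1, Add(-15837, Mul(-1, -19305)))) = Add(Pow(-61374, -1), Mul(-1, Add(-15837, 19305))) = Add(Rational(-1, 61374), Mul(-1, 3468)) = Add(Rational(-1, 61374), -3468) = Rational(-212845033, 61374)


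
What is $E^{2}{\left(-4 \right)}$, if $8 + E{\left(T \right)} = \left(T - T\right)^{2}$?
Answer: $64$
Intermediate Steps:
$E{\left(T \right)} = -8$ ($E{\left(T \right)} = -8 + \left(T - T\right)^{2} = -8 + 0^{2} = -8 + 0 = -8$)
$E^{2}{\left(-4 \right)} = \left(-8\right)^{2} = 64$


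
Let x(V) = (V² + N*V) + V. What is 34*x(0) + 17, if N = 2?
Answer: 17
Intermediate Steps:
x(V) = V² + 3*V (x(V) = (V² + 2*V) + V = V² + 3*V)
34*x(0) + 17 = 34*(0*(3 + 0)) + 17 = 34*(0*3) + 17 = 34*0 + 17 = 0 + 17 = 17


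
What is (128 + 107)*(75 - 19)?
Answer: 13160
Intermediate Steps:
(128 + 107)*(75 - 19) = 235*56 = 13160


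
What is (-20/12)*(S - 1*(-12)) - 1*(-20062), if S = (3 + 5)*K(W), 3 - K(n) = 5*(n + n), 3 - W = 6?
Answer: 19602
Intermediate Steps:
W = -3 (W = 3 - 1*6 = 3 - 6 = -3)
K(n) = 3 - 10*n (K(n) = 3 - 5*(n + n) = 3 - 5*2*n = 3 - 10*n)
S = 264 (S = (3 + 5)*(3 - 10*(-3)) = 8*(3 + 30) = 8*33 = 264)
(-20/12)*(S - 1*(-12)) - 1*(-20062) = (-20/12)*(264 - 1*(-12)) - 1*(-20062) = (-20/12)*(264 + 12) + 20062 = -2*⅚*276 + 20062 = -5/3*276 + 20062 = -460 + 20062 = 19602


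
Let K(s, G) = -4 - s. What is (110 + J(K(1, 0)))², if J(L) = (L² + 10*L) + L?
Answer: 6400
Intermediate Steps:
J(L) = L² + 11*L
(110 + J(K(1, 0)))² = (110 + (-4 - 1*1)*(11 + (-4 - 1*1)))² = (110 + (-4 - 1)*(11 + (-4 - 1)))² = (110 - 5*(11 - 5))² = (110 - 5*6)² = (110 - 30)² = 80² = 6400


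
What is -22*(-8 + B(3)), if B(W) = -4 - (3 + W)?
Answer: 396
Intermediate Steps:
B(W) = -7 - W (B(W) = -4 + (-3 - W) = -7 - W)
-22*(-8 + B(3)) = -22*(-8 + (-7 - 1*3)) = -22*(-8 + (-7 - 3)) = -22*(-8 - 10) = -22*(-18) = 396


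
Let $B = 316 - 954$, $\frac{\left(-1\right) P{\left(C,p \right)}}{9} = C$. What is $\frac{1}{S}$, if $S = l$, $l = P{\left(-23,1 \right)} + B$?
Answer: $- \frac{1}{431} \approx -0.0023202$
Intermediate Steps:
$P{\left(C,p \right)} = - 9 C$
$B = -638$
$l = -431$ ($l = \left(-9\right) \left(-23\right) - 638 = 207 - 638 = -431$)
$S = -431$
$\frac{1}{S} = \frac{1}{-431} = - \frac{1}{431}$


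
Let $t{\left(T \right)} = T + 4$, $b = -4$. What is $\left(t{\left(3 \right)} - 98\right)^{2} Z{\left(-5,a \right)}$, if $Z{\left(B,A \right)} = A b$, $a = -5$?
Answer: $165620$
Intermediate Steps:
$t{\left(T \right)} = 4 + T$
$Z{\left(B,A \right)} = - 4 A$ ($Z{\left(B,A \right)} = A \left(-4\right) = - 4 A$)
$\left(t{\left(3 \right)} - 98\right)^{2} Z{\left(-5,a \right)} = \left(\left(4 + 3\right) - 98\right)^{2} \left(\left(-4\right) \left(-5\right)\right) = \left(7 - 98\right)^{2} \cdot 20 = \left(-91\right)^{2} \cdot 20 = 8281 \cdot 20 = 165620$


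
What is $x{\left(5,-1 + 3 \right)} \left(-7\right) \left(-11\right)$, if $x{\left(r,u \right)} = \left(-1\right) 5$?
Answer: $-385$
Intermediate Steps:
$x{\left(r,u \right)} = -5$
$x{\left(5,-1 + 3 \right)} \left(-7\right) \left(-11\right) = \left(-5\right) \left(-7\right) \left(-11\right) = 35 \left(-11\right) = -385$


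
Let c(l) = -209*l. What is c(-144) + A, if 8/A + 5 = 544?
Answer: 16221752/539 ≈ 30096.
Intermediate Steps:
A = 8/539 (A = 8/(-5 + 544) = 8/539 ≈ 0.014842)
c(-144) + A = -209*(-144) + 8/539 = 30096 + 8/539 = 16221752/539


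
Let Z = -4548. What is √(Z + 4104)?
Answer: 2*I*√111 ≈ 21.071*I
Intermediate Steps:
√(Z + 4104) = √(-4548 + 4104) = √(-444) = 2*I*√111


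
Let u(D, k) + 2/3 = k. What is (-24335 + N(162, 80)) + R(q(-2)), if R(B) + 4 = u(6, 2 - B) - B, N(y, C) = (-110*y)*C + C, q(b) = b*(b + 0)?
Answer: -4349597/3 ≈ -1.4499e+6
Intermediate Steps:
u(D, k) = -⅔ + k
q(b) = b² (q(b) = b*b = b²)
N(y, C) = C - 110*C*y (N(y, C) = -110*C*y + C = C - 110*C*y)
R(B) = -8/3 - 2*B (R(B) = -4 + ((-⅔ + (2 - B)) - B) = -4 + ((4/3 - B) - B) = -4 + (4/3 - 2*B) = -8/3 - 2*B)
(-24335 + N(162, 80)) + R(q(-2)) = (-24335 + 80*(1 - 110*162)) + (-8/3 - 2*(-2)²) = (-24335 + 80*(1 - 17820)) + (-8/3 - 2*4) = (-24335 + 80*(-17819)) + (-8/3 - 8) = (-24335 - 1425520) - 32/3 = -1449855 - 32/3 = -4349597/3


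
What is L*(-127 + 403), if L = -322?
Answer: -88872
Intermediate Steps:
L*(-127 + 403) = -322*(-127 + 403) = -322*276 = -88872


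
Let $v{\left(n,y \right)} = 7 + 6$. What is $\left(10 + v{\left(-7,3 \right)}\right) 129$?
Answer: $2967$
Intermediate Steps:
$v{\left(n,y \right)} = 13$
$\left(10 + v{\left(-7,3 \right)}\right) 129 = \left(10 + 13\right) 129 = 23 \cdot 129 = 2967$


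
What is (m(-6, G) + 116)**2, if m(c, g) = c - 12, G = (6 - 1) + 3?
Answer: 9604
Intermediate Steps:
G = 8 (G = 5 + 3 = 8)
m(c, g) = -12 + c
(m(-6, G) + 116)**2 = ((-12 - 6) + 116)**2 = (-18 + 116)**2 = 98**2 = 9604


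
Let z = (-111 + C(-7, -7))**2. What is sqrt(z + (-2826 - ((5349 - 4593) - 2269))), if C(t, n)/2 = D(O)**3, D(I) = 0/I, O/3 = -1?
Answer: 16*sqrt(43) ≈ 104.92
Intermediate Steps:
O = -3 (O = 3*(-1) = -3)
D(I) = 0
C(t, n) = 0 (C(t, n) = 2*0**3 = 2*0 = 0)
z = 12321 (z = (-111 + 0)**2 = (-111)**2 = 12321)
sqrt(z + (-2826 - ((5349 - 4593) - 2269))) = sqrt(12321 + (-2826 - ((5349 - 4593) - 2269))) = sqrt(12321 + (-2826 - (756 - 2269))) = sqrt(12321 + (-2826 - 1*(-1513))) = sqrt(12321 + (-2826 + 1513)) = sqrt(12321 - 1313) = sqrt(11008) = 16*sqrt(43)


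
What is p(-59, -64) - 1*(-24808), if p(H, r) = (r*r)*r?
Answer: -237336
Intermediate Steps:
p(H, r) = r³ (p(H, r) = r²*r = r³)
p(-59, -64) - 1*(-24808) = (-64)³ - 1*(-24808) = -262144 + 24808 = -237336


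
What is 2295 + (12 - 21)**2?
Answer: 2376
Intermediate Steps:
2295 + (12 - 21)**2 = 2295 + (-9)**2 = 2295 + 81 = 2376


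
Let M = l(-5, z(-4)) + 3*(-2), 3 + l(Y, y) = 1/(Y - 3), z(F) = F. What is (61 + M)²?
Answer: 172225/64 ≈ 2691.0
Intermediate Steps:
l(Y, y) = -3 + 1/(-3 + Y) (l(Y, y) = -3 + 1/(Y - 3) = -3 + 1/(-3 + Y))
M = -73/8 (M = (10 - 3*(-5))/(-3 - 5) + 3*(-2) = (10 + 15)/(-8) - 6 = -⅛*25 - 6 = -25/8 - 6 = -73/8 ≈ -9.1250)
(61 + M)² = (61 - 73/8)² = (415/8)² = 172225/64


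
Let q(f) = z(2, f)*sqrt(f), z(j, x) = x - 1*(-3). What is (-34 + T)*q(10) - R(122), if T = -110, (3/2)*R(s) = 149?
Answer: -298/3 - 1872*sqrt(10) ≈ -6019.1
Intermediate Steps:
z(j, x) = 3 + x (z(j, x) = x + 3 = 3 + x)
R(s) = 298/3 (R(s) = (2/3)*149 = 298/3)
q(f) = sqrt(f)*(3 + f) (q(f) = (3 + f)*sqrt(f) = sqrt(f)*(3 + f))
(-34 + T)*q(10) - R(122) = (-34 - 110)*(sqrt(10)*(3 + 10)) - 1*298/3 = -144*sqrt(10)*13 - 298/3 = -1872*sqrt(10) - 298/3 = -298/3 - 1872*sqrt(10)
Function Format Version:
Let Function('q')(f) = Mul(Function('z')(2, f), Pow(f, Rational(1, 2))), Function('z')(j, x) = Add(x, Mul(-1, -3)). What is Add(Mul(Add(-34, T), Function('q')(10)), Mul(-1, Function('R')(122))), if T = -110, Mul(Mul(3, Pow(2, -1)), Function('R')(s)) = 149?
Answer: Add(Rational(-298, 3), Mul(-1872, Pow(10, Rational(1, 2)))) ≈ -6019.1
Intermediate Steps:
Function('z')(j, x) = Add(3, x) (Function('z')(j, x) = Add(x, 3) = Add(3, x))
Function('R')(s) = Rational(298, 3) (Function('R')(s) = Mul(Rational(2, 3), 149) = Rational(298, 3))
Function('q')(f) = Mul(Pow(f, Rational(1, 2)), Add(3, f)) (Function('q')(f) = Mul(Add(3, f), Pow(f, Rational(1, 2))) = Mul(Pow(f, Rational(1, 2)), Add(3, f)))
Add(Mul(Add(-34, T), Function('q')(10)), Mul(-1, Function('R')(122))) = Add(Mul(Add(-34, -110), Mul(Pow(10, Rational(1, 2)), Add(3, 10))), Mul(-1, Rational(298, 3))) = Add(Mul(-144, Mul(Pow(10, Rational(1, 2)), 13)), Rational(-298, 3)) = Add(Mul(-144, Mul(13, Pow(10, Rational(1, 2)))), Rational(-298, 3)) = Add(Mul(-1872, Pow(10, Rational(1, 2))), Rational(-298, 3)) = Add(Rational(-298, 3), Mul(-1872, Pow(10, Rational(1, 2))))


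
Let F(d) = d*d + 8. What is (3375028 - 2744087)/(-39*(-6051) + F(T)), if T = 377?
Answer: 630941/378126 ≈ 1.6686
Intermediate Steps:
F(d) = 8 + d**2 (F(d) = d**2 + 8 = 8 + d**2)
(3375028 - 2744087)/(-39*(-6051) + F(T)) = (3375028 - 2744087)/(-39*(-6051) + (8 + 377**2)) = 630941/(235989 + (8 + 142129)) = 630941/(235989 + 142137) = 630941/378126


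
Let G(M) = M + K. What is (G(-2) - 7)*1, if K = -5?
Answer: -14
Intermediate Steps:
G(M) = -5 + M (G(M) = M - 5 = -5 + M)
(G(-2) - 7)*1 = ((-5 - 2) - 7)*1 = (-7 - 7)*1 = -14*1 = -14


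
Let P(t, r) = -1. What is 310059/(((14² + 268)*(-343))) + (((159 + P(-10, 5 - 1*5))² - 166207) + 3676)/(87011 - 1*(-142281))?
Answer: -3321003979/1303295728 ≈ -2.5482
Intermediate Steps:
310059/(((14² + 268)*(-343))) + (((159 + P(-10, 5 - 1*5))² - 166207) + 3676)/(87011 - 1*(-142281)) = 310059/(((14² + 268)*(-343))) + (((159 - 1)² - 166207) + 3676)/(87011 - 1*(-142281)) = 310059/(((196 + 268)*(-343))) + ((158² - 166207) + 3676)/(87011 + 142281) = 310059/((464*(-343))) + ((24964 - 166207) + 3676)/229292 = 310059/(-159152) + (-141243 + 3676)*(1/229292) = 310059*(-1/159152) - 137567*1/229292 = -310059/159152 - 137567/229292 = -3321003979/1303295728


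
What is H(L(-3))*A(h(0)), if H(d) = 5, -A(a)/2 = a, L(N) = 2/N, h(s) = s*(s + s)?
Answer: 0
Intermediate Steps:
h(s) = 2*s**2 (h(s) = s*(2*s) = 2*s**2)
A(a) = -2*a
H(L(-3))*A(h(0)) = 5*(-4*0**2) = 5*(-4*0) = 5*(-2*0) = 5*0 = 0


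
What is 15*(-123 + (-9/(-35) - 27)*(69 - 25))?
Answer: -136467/7 ≈ -19495.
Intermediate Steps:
15*(-123 + (-9/(-35) - 27)*(69 - 25)) = 15*(-123 + (-9*(-1/35) - 27)*44) = 15*(-123 + (9/35 - 27)*44) = 15*(-123 - 936/35*44) = 15*(-123 - 41184/35) = 15*(-45489/35) = -136467/7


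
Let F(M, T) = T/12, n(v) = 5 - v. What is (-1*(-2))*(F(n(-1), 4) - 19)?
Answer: -112/3 ≈ -37.333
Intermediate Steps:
F(M, T) = T/12 (F(M, T) = T*(1/12) = T/12)
(-1*(-2))*(F(n(-1), 4) - 19) = (-1*(-2))*((1/12)*4 - 19) = 2*(⅓ - 19) = 2*(-56/3) = -112/3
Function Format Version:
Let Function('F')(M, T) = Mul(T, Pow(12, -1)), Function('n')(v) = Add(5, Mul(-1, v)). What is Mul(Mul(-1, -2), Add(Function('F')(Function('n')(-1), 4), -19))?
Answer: Rational(-112, 3) ≈ -37.333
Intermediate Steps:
Function('F')(M, T) = Mul(Rational(1, 12), T) (Function('F')(M, T) = Mul(T, Rational(1, 12)) = Mul(Rational(1, 12), T))
Mul(Mul(-1, -2), Add(Function('F')(Function('n')(-1), 4), -19)) = Mul(Mul(-1, -2), Add(Mul(Rational(1, 12), 4), -19)) = Mul(2, Add(Rational(1, 3), -19)) = Mul(2, Rational(-56, 3)) = Rational(-112, 3)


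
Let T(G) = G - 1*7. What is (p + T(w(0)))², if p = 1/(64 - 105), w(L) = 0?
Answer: 82944/1681 ≈ 49.342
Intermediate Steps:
T(G) = -7 + G (T(G) = G - 7 = -7 + G)
p = -1/41 (p = 1/(-41) = -1/41 ≈ -0.024390)
(p + T(w(0)))² = (-1/41 + (-7 + 0))² = (-1/41 - 7)² = (-288/41)² = 82944/1681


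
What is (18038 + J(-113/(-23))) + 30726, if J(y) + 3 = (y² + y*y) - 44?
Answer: 25796831/529 ≈ 48765.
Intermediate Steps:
J(y) = -47 + 2*y² (J(y) = -3 + ((y² + y*y) - 44) = -3 + ((y² + y²) - 44) = -3 + (2*y² - 44) = -3 + (-44 + 2*y²) = -47 + 2*y²)
(18038 + J(-113/(-23))) + 30726 = (18038 + (-47 + 2*(-113/(-23))²)) + 30726 = (18038 + (-47 + 2*(-113*(-1/23))²)) + 30726 = (18038 + (-47 + 2*(113/23)²)) + 30726 = (18038 + (-47 + 2*(12769/529))) + 30726 = (18038 + (-47 + 25538/529)) + 30726 = (18038 + 675/529) + 30726 = 9542777/529 + 30726 = 25796831/529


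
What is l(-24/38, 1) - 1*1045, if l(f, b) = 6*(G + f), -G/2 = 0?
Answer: -19927/19 ≈ -1048.8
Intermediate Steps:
G = 0 (G = -2*0 = 0)
l(f, b) = 6*f (l(f, b) = 6*(0 + f) = 6*f)
l(-24/38, 1) - 1*1045 = 6*(-24/38) - 1*1045 = 6*(-24*1/38) - 1045 = 6*(-12/19) - 1045 = -72/19 - 1045 = -19927/19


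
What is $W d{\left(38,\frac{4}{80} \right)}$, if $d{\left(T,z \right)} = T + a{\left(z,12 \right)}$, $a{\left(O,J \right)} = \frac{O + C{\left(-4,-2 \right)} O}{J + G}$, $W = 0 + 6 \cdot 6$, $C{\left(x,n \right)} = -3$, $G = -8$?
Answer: $\frac{13671}{10} \approx 1367.1$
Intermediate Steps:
$W = 36$ ($W = 0 + 36 = 36$)
$a{\left(O,J \right)} = - \frac{2 O}{-8 + J}$ ($a{\left(O,J \right)} = \frac{O - 3 O}{J - 8} = \frac{\left(-2\right) O}{-8 + J} = - \frac{2 O}{-8 + J}$)
$d{\left(T,z \right)} = T - \frac{z}{2}$ ($d{\left(T,z \right)} = T - \frac{2 z}{-8 + 12} = T - \frac{2 z}{4} = T - 2 z \frac{1}{4} = T - \frac{z}{2}$)
$W d{\left(38,\frac{4}{80} \right)} = 36 \left(38 - \frac{4 \cdot \frac{1}{80}}{2}\right) = 36 \left(38 - \frac{1}{40}\right) = 36 \cdot \frac{1519}{40} = \frac{13671}{10}$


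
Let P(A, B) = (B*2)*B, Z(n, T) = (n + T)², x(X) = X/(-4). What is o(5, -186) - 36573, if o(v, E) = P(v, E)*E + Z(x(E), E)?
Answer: -51547299/4 ≈ -1.2887e+7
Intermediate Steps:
x(X) = -X/4 (x(X) = X*(-¼) = -X/4)
Z(n, T) = (T + n)²
P(A, B) = 2*B² (P(A, B) = (2*B)*B = 2*B²)
o(v, E) = 2*E³ + 9*E²/16 (o(v, E) = (2*E²)*E + (E - E/4)² = 2*E³ + (3*E/4)² = 2*E³ + 9*E²/16)
o(5, -186) - 36573 = (1/16)*(-186)²*(9 + 32*(-186)) - 36573 = (1/16)*34596*(9 - 5952) - 36573 = (1/16)*34596*(-5943) - 36573 = -51401007/4 - 36573 = -51547299/4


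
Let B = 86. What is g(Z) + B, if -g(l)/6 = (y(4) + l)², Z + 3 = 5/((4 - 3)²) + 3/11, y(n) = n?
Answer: -18160/121 ≈ -150.08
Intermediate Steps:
Z = 25/11 (Z = -3 + (5/((4 - 3)²) + 3/11) = -3 + (5/(1²) + 3*(1/11)) = -3 + (5/1 + 3/11) = -3 + (5*1 + 3/11) = -3 + (5 + 3/11) = -3 + 58/11 = 25/11 ≈ 2.2727)
g(l) = -6*(4 + l)²
g(Z) + B = -6*(4 + 25/11)² + 86 = -6*(69/11)² + 86 = -6*4761/121 + 86 = -28566/121 + 86 = -18160/121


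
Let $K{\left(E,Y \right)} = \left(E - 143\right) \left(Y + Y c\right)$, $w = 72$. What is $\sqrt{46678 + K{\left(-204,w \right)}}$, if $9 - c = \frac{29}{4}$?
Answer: $2 i \sqrt{5507} \approx 148.42 i$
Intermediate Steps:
$c = \frac{7}{4}$ ($c = 9 - \frac{29}{4} = \frac{7}{4} \approx 1.75$)
$K{\left(E,Y \right)} = \frac{11 Y \left(-143 + E\right)}{4}$ ($K{\left(E,Y \right)} = \left(E - 143\right) \left(Y + Y \frac{7}{4}\right) = \left(-143 + E\right) \left(Y + \frac{7 Y}{4}\right) = \left(-143 + E\right) \frac{11 Y}{4} = \frac{11 Y \left(-143 + E\right)}{4}$)
$\sqrt{46678 + K{\left(-204,w \right)}} = \sqrt{46678 + \frac{11}{4} \cdot 72 \left(-143 - 204\right)} = \sqrt{46678 + \frac{11}{4} \cdot 72 \left(-347\right)} = \sqrt{46678 - 68706} = \sqrt{-22028} = 2 i \sqrt{5507}$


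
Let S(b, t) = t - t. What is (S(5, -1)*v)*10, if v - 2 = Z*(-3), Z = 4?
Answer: 0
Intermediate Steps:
S(b, t) = 0
v = -10 (v = 2 + 4*(-3) = 2 - 12 = -10)
(S(5, -1)*v)*10 = (0*(-10))*10 = 0*10 = 0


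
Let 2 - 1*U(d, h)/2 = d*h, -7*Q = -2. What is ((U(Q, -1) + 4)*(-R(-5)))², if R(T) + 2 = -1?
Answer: 32400/49 ≈ 661.22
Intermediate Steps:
Q = 2/7 (Q = -⅐*(-2) = 2/7 ≈ 0.28571)
U(d, h) = 4 - 2*d*h
R(T) = -3 (R(T) = -2 - 1 = -3)
((U(Q, -1) + 4)*(-R(-5)))² = (((4 - 2*2/7*(-1)) + 4)*(-1*(-3)))² = (((4 + 4/7) + 4)*3)² = ((32/7 + 4)*3)² = ((60/7)*3)² = (180/7)² = 32400/49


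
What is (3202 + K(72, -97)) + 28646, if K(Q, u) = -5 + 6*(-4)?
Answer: 31819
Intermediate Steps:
K(Q, u) = -29 (K(Q, u) = -5 - 24 = -29)
(3202 + K(72, -97)) + 28646 = (3202 - 29) + 28646 = 3173 + 28646 = 31819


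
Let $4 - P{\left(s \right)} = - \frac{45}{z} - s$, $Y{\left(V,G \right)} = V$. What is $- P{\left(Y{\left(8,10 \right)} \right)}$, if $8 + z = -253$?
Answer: $- \frac{343}{29} \approx -11.828$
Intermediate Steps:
$z = -261$ ($z = -8 - 253 = -261$)
$P{\left(s \right)} = \frac{111}{29} + s$ ($P{\left(s \right)} = 4 - \left(- \frac{45}{-261} - s\right) = 4 - \left(\left(-45\right) \left(- \frac{1}{261}\right) - s\right) = 4 - \left(\frac{5}{29} - s\right) = 4 + \left(- \frac{5}{29} + s\right) = \frac{111}{29} + s$)
$- P{\left(Y{\left(8,10 \right)} \right)} = - (\frac{111}{29} + 8) = \left(-1\right) \frac{343}{29} = - \frac{343}{29}$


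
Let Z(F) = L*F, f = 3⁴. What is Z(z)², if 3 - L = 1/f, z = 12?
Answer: 937024/729 ≈ 1285.4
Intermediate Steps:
f = 81
L = 242/81 (L = 3 - 1/81 = 242/81 ≈ 2.9877)
Z(F) = 242*F/81
Z(z)² = ((242/81)*12)² = (968/27)² = 937024/729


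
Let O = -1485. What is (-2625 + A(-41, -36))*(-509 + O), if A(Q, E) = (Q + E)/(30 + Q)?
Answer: 5220292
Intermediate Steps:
A(Q, E) = (E + Q)/(30 + Q)
(-2625 + A(-41, -36))*(-509 + O) = (-2625 + (-36 - 41)/(30 - 41))*(-509 - 1485) = (-2625 - 77/(-11))*(-1994) = (-2625 - 1/11*(-77))*(-1994) = (-2625 + 7)*(-1994) = -2618*(-1994) = 5220292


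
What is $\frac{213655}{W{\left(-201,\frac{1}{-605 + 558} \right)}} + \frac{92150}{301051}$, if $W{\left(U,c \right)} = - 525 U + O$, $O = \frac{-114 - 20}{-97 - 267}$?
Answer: $\frac{13476228962260}{5781870203467} \approx 2.3308$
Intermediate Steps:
$O = \frac{67}{182}$ ($O = - \frac{134}{-364} = \left(-134\right) \left(- \frac{1}{364}\right) = \frac{67}{182} \approx 0.36813$)
$W{\left(U,c \right)} = \frac{67}{182} - 525 U$ ($W{\left(U,c \right)} = - 525 U + \frac{67}{182} = \frac{67}{182} - 525 U$)
$\frac{213655}{W{\left(-201,\frac{1}{-605 + 558} \right)}} + \frac{92150}{301051} = \frac{213655}{\frac{67}{182} - -105525} + \frac{92150}{301051} = \frac{213655}{\frac{67}{182} + 105525} + 92150 \cdot \frac{1}{301051} = \frac{213655}{\frac{19205617}{182}} + \frac{92150}{301051} = 213655 \cdot \frac{182}{19205617} + \frac{92150}{301051} = \frac{38885210}{19205617} + \frac{92150}{301051} = \frac{13476228962260}{5781870203467}$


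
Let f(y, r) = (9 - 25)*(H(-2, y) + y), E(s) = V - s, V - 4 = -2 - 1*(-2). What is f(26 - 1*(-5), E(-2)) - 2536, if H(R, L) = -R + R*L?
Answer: -2072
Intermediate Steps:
H(R, L) = -R + L*R
V = 4 (V = 4 + (-2 - 1*(-2)) = 4 + (-2 + 2) = 4 + 0 = 4)
E(s) = 4 - s
f(y, r) = -32 + 16*y (f(y, r) = (9 - 25)*(-2*(-1 + y) + y) = -16*((2 - 2*y) + y) = -16*(2 - y) = -32 + 16*y)
f(26 - 1*(-5), E(-2)) - 2536 = (-32 + 16*(26 - 1*(-5))) - 2536 = (-32 + 16*(26 + 5)) - 2536 = (-32 + 16*31) - 2536 = (-32 + 496) - 2536 = 464 - 2536 = -2072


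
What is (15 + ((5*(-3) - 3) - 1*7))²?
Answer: 100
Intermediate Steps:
(15 + ((5*(-3) - 3) - 1*7))² = (15 + ((-15 - 3) - 7))² = (15 + (-18 - 7))² = (15 - 25)² = (-10)² = 100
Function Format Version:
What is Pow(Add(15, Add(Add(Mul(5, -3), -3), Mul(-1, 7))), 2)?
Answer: 100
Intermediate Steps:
Pow(Add(15, Add(Add(Mul(5, -3), -3), Mul(-1, 7))), 2) = Pow(Add(15, Add(Add(-15, -3), -7)), 2) = Pow(Add(15, Add(-18, -7)), 2) = Pow(Add(15, -25), 2) = Pow(-10, 2) = 100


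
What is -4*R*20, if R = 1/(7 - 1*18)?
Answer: 80/11 ≈ 7.2727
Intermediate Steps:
R = -1/11 (R = 1/(7 - 18) = 1/(-11) = -1/11 ≈ -0.090909)
-4*R*20 = -4*(-1/11)*20 = (4/11)*20 = 80/11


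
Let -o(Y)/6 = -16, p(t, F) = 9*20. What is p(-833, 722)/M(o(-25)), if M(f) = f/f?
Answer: 180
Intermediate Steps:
p(t, F) = 180
o(Y) = 96 (o(Y) = -6*(-16) = 96)
M(f) = 1
p(-833, 722)/M(o(-25)) = 180/1 = 180*1 = 180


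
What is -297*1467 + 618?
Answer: -435081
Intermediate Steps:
-297*1467 + 618 = -435699 + 618 = -435081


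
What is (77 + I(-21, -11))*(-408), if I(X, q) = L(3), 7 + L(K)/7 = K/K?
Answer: -14280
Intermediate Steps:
L(K) = -42 (L(K) = -49 + 7*(K/K) = -49 + 7*1 = -49 + 7 = -42)
I(X, q) = -42
(77 + I(-21, -11))*(-408) = (77 - 42)*(-408) = 35*(-408) = -14280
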